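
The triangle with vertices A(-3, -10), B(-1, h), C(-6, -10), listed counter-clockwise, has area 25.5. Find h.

The doubled signed area Σ (x_i y_{i+1} − x_{i+1} y_i) is linear in h.
With h=0 it equals 30; the coefficient of h is 3 (from the two edges through B).
So 3·h + 30 = 2·25.5 = 51 ⇒ h = 7.

7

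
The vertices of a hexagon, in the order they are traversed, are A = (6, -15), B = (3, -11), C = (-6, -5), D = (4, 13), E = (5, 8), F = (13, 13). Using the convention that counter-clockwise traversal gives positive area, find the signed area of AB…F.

-252.5

Σ = (-21) + (-81) + (-58) + (-33) + (-39) + (-273) = -505
Signed area = Σ/2 = -252.5 (negative ⇒ clockwise traversal).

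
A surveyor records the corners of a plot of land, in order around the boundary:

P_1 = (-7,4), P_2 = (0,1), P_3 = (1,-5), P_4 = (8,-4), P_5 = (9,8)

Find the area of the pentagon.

Σ = (-7) + (-1) + (36) + (100) + (92) = 220
Area = |Σ|/2 = 110.

110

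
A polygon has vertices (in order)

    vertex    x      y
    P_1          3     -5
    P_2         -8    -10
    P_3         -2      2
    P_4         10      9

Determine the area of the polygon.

Apply Gauss's area formula: 2A = Σ (x_i·y_{i+1} − x_{i+1}·y_i), indices taken mod 4.
Cross-terms: -70, -36, -38, -77  ⇒  Σ = -221
Area = |Σ|/2 = 110.5.

110.5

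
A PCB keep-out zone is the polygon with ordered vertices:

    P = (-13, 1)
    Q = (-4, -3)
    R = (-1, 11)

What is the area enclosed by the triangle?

Σ = (43) + (-47) + (142) = 138
Area = |Σ|/2 = 69.

69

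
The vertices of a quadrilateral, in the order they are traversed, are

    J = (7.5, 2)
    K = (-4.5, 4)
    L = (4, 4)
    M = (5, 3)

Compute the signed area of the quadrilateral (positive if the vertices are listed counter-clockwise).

-7.75

Apply the surveyor's formula: 2A = Σ (x_i·y_{i+1} − x_{i+1}·y_i), indices taken mod 4.
Σ = (39) + (-34) + (-8) + (-12.5) = -15.5
Signed area = Σ/2 = -7.75 (negative ⇒ clockwise traversal).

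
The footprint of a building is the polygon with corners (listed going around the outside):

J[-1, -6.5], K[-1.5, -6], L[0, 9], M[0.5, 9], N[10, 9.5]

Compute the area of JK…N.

Σ = (-3.75) + (-13.5) + (-4.5) + (-85.25) + (-55.5) = -162.5
Area = |Σ|/2 = 81.25.

81.25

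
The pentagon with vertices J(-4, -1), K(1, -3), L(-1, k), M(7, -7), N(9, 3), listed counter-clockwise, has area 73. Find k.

Write out the shoelace sum; only the two edges meeting at L involve k:
2·Area = [(1·k − (-1)·(-3)) + ((-1)·(-7) − 7·k)] + 100
       = -6·k + 104 = 146
⇒ k = -7.

-7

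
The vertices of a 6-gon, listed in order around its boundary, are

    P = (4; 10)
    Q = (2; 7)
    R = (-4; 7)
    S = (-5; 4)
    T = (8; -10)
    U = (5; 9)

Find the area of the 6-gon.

Cross-terms: 8, 42, 19, 18, 122, 14  ⇒  Σ = 223
Area = |Σ|/2 = 111.5.

111.5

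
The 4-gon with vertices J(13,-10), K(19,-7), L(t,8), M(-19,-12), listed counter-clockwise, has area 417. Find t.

Write out the shoelace sum; only the two edges meeting at L involve t:
2·Area = [(19·8 − t·(-7)) + (t·(-12) − (-19)·8)] + 445
       = -5·t + 749 = 834
⇒ t = -17.

-17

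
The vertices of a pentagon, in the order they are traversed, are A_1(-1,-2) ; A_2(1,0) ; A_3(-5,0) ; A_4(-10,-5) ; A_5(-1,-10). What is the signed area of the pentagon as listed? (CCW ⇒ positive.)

Apply the shoelace formula: 2A = Σ (x_i·y_{i+1} − x_{i+1}·y_i), indices taken mod 5.
Cross-terms: 2, 0, 25, 95, -8  ⇒  Σ = 114
Signed area = Σ/2 = 57 (positive ⇒ counter-clockwise traversal).

57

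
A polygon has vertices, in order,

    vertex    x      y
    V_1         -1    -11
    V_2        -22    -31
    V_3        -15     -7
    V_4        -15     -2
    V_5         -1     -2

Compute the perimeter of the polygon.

|V_1V_2| = √((-21)² + (-20)²) = √841 = 29
|V_2V_3| = √((7)² + (24)²) = √625 = 25
|V_3V_4| = √((0)² + (5)²) = √25 = 5
|V_4V_5| = √((14)² + (0)²) = √196 = 14
|V_5V_1| = √((0)² + (-9)²) = √81 = 9
Perimeter = 29 + 25 + 5 + 14 + 9 = 82.

82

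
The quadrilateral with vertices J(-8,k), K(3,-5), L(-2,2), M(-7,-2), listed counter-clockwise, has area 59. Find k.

-8

Write out the shoelace sum; only the two edges meeting at J involve k:
2·Area = [((-7)·k − (-8)·(-2)) + ((-8)·(-5) − 3·k)] + 14
       = -10·k + 38 = 118
⇒ k = -8.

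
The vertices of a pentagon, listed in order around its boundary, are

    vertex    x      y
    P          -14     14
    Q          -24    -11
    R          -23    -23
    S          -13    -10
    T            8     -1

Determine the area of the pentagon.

Apply Gauss's area formula: 2A = Σ (x_i·y_{i+1} − x_{i+1}·y_i), indices taken mod 5.
Σ = (490) + (299) + (-69) + (93) + (98) = 911
Area = |Σ|/2 = 455.5.

455.5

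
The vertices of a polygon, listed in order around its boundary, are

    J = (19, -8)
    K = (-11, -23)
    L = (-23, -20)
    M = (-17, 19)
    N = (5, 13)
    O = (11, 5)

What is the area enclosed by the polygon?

1114

Apply Gauss's area formula: 2A = Σ (x_i·y_{i+1} − x_{i+1}·y_i), indices taken mod 6.
Cross-terms: -525, -309, -777, -316, -118, -183  ⇒  Σ = -2228
Area = |Σ|/2 = 1114.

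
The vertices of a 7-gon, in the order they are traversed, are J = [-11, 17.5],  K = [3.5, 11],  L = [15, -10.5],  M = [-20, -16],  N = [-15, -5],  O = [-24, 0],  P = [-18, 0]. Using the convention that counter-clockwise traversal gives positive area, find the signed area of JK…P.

-704.5

Apply the surveyor's formula: 2A = Σ (x_i·y_{i+1} − x_{i+1}·y_i), indices taken mod 7.
Σ = (-182.25) + (-201.75) + (-450) + (-140) + (-120) + (0) + (-315) = -1409
Signed area = Σ/2 = -704.5 (negative ⇒ clockwise traversal).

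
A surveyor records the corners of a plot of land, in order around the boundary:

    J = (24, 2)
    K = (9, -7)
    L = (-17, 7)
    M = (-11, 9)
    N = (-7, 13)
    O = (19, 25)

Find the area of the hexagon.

Apply the shoelace (surveyor's) formula: 2A = Σ (x_i·y_{i+1} − x_{i+1}·y_i), indices taken mod 6.
Cross-terms: -186, -56, -76, -80, -422, -562  ⇒  Σ = -1382
Area = |Σ|/2 = 691.

691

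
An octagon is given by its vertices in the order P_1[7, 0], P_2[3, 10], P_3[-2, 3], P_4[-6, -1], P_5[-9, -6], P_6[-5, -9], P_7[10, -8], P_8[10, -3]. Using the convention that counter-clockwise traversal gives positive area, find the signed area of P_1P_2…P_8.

Σ = (70) + (29) + (20) + (27) + (51) + (130) + (50) + (21) = 398
Signed area = Σ/2 = 199 (positive ⇒ counter-clockwise traversal).

199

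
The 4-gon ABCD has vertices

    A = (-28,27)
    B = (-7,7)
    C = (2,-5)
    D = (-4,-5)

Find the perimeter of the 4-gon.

90

|AB| = √((21)² + (-20)²) = √841 = 29
|BC| = √((9)² + (-12)²) = √225 = 15
|CD| = √((-6)² + (0)²) = √36 = 6
|DA| = √((-24)² + (32)²) = √1600 = 40
Perimeter = 29 + 15 + 6 + 40 = 90.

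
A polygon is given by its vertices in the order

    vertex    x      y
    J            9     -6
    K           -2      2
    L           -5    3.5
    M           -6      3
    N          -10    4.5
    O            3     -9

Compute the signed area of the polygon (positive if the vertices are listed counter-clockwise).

Apply Gauss's area formula: 2A = Σ (x_i·y_{i+1} − x_{i+1}·y_i), indices taken mod 6.
Σ = (6) + (3) + (6) + (3) + (76.5) + (63) = 157.5
Signed area = Σ/2 = 78.75 (positive ⇒ counter-clockwise traversal).

78.75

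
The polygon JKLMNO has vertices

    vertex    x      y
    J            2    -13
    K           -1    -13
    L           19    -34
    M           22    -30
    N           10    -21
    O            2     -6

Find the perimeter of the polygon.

76

|JK| = √((-3)² + (0)²) = √9 = 3
|KL| = √((20)² + (-21)²) = √841 = 29
|LM| = √((3)² + (4)²) = √25 = 5
|MN| = √((-12)² + (9)²) = √225 = 15
|NO| = √((-8)² + (15)²) = √289 = 17
|OJ| = √((0)² + (-7)²) = √49 = 7
Perimeter = 3 + 29 + 5 + 15 + 17 + 7 = 76.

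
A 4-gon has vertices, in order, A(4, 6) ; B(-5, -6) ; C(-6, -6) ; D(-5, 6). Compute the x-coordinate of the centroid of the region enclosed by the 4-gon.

-7/3

Apply the shoelace (surveyor's) formula. First the cross-terms c_i = x_i·y_{i+1} − x_{i+1}·y_i:
  6, -6, -66, -54  ⇒  2A = -120, A = -60.
Then Σ (x_i + x_{i+1})·c_i = 840, so x̄ = 840 / (6·(-60)) = -7/3.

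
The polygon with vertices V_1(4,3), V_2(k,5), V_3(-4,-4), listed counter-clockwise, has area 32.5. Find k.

-3

Write out the shoelace sum; only the two edges meeting at V_2 involve k:
2·Area = [(4·5 − k·3) + (k·(-4) − (-4)·5)] + 4
       = -7·k + 44 = 65
⇒ k = -3.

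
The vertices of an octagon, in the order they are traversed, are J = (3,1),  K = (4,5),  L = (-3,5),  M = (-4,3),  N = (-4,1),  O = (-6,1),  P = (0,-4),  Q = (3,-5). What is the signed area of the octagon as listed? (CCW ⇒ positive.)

J→K: (3)(5) − (4)(1) = 11
K→L: (4)(5) − (-3)(5) = 35
L→M: (-3)(3) − (-4)(5) = 11
M→N: (-4)(1) − (-4)(3) = 8
N→O: (-4)(1) − (-6)(1) = 2
O→P: (-6)(-4) − (0)(1) = 24
P→Q: (0)(-5) − (3)(-4) = 12
Q→J: (3)(1) − (3)(-5) = 18
Σ = 121
Signed area = Σ/2 = 60.5 (positive ⇒ counter-clockwise traversal).

60.5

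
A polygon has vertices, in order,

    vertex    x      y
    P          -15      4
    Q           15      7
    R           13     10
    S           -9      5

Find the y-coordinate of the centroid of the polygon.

233/33

Apply the shoelace (surveyor's) formula. First the cross-terms c_i = x_i·y_{i+1} − x_{i+1}·y_i:
  -165, 59, 155, 39  ⇒  2A = 88, A = 44.
Then Σ (y_i + y_{i+1})·c_i = 1864, so ȳ = 1864 / (6·44) = 233/33.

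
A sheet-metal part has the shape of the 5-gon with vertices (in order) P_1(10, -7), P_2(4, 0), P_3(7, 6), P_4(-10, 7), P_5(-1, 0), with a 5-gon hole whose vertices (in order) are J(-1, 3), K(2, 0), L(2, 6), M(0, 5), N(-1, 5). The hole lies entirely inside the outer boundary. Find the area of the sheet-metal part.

Outer boundary:
Σ = (28) + (24) + (109) + (7) + (7) = 175
Area = |Σ|/2 = 87.5.
Hole:
Cross-terms: -6, 12, 10, 5, 2  ⇒  Σ = 23
Area = |Σ|/2 = 11.5.
Net area = 87.5 − 11.5 = 76.

76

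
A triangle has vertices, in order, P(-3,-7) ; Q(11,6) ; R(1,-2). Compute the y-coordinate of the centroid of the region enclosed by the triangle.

-1

Apply the shoelace (surveyor's) formula. First the cross-terms c_i = x_i·y_{i+1} − x_{i+1}·y_i:
  59, -28, -13  ⇒  2A = 18, A = 9.
Then Σ (y_i + y_{i+1})·c_i = -54, so ȳ = -54 / (6·9) = -1.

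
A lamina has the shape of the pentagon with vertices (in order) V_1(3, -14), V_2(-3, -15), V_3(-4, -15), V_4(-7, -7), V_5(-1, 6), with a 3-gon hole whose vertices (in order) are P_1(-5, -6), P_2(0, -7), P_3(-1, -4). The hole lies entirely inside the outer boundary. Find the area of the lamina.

Outer boundary:
Cross-terms: -87, -15, -77, -49, -4  ⇒  Σ = -232
Area = |Σ|/2 = 116.
Hole:
Apply the shoelace formula: 2A = Σ (x_i·y_{i+1} − x_{i+1}·y_i), indices taken mod 3.
Σ = (35) + (-7) + (-14) = 14
Area = |Σ|/2 = 7.
Net area = 116 − 7 = 109.

109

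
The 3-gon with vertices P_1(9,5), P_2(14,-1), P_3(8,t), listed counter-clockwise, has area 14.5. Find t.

12

Write out the shoelace sum; only the two edges meeting at P_3 involve t:
2·Area = [(14·t − 8·(-1)) + (8·5 − 9·t)] + -79
       = 5·t + -31 = 29
⇒ t = 12.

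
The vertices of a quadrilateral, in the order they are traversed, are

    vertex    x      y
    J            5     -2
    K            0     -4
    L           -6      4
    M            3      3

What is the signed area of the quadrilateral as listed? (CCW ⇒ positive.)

-47.5

Cross-terms: -20, -24, -30, -21  ⇒  Σ = -95
Signed area = Σ/2 = -47.5 (negative ⇒ clockwise traversal).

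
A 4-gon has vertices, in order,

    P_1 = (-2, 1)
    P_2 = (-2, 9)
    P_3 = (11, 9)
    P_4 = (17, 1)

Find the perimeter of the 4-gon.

|P_1P_2| = √((0)² + (8)²) = √64 = 8
|P_2P_3| = √((13)² + (0)²) = √169 = 13
|P_3P_4| = √((6)² + (-8)²) = √100 = 10
|P_4P_1| = √((-19)² + (0)²) = √361 = 19
Perimeter = 8 + 13 + 10 + 19 = 50.

50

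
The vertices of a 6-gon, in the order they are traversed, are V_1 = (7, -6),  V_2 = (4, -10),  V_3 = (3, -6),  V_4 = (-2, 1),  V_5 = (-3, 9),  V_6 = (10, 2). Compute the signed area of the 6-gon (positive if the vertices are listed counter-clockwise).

-117

Apply the shoelace formula: 2A = Σ (x_i·y_{i+1} − x_{i+1}·y_i), indices taken mod 6.
Cross-terms: -46, 6, -9, -15, -96, -74  ⇒  Σ = -234
Signed area = Σ/2 = -117 (negative ⇒ clockwise traversal).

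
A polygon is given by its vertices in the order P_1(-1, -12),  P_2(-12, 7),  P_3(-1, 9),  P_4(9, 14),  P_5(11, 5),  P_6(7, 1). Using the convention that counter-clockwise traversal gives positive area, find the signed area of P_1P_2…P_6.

-281.5

P_1→P_2: (-1)(7) − (-12)(-12) = -151
P_2→P_3: (-12)(9) − (-1)(7) = -101
P_3→P_4: (-1)(14) − (9)(9) = -95
P_4→P_5: (9)(5) − (11)(14) = -109
P_5→P_6: (11)(1) − (7)(5) = -24
P_6→P_1: (7)(-12) − (-1)(1) = -83
Σ = -563
Signed area = Σ/2 = -281.5 (negative ⇒ clockwise traversal).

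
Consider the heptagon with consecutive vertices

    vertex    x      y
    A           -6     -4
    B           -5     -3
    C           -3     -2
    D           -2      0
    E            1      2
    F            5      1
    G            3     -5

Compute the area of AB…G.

Apply the shoelace formula: 2A = Σ (x_i·y_{i+1} − x_{i+1}·y_i), indices taken mod 7.
Σ = (-2) + (1) + (-4) + (-4) + (-9) + (-28) + (-42) = -88
Area = |Σ|/2 = 44.

44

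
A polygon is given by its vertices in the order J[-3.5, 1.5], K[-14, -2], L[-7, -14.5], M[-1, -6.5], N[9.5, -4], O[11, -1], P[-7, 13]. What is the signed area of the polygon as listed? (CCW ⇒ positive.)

259.625

Σ = (28) + (189) + (31) + (65.75) + (34.5) + (136) + (35) = 519.25
Signed area = Σ/2 = 259.625 (positive ⇒ counter-clockwise traversal).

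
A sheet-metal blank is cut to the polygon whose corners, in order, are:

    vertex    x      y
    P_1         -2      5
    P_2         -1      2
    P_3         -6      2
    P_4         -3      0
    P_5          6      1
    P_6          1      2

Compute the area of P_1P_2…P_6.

17

Apply Gauss's area formula: 2A = Σ (x_i·y_{i+1} − x_{i+1}·y_i), indices taken mod 6.
Σ = (1) + (10) + (6) + (-3) + (11) + (9) = 34
Area = |Σ|/2 = 17.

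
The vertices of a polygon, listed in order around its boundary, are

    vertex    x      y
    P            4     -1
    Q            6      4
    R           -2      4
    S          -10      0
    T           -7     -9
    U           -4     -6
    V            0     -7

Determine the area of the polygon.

Apply the surveyor's formula: 2A = Σ (x_i·y_{i+1} − x_{i+1}·y_i), indices taken mod 7.
P→Q: (4)(4) − (6)(-1) = 22
Q→R: (6)(4) − (-2)(4) = 32
R→S: (-2)(0) − (-10)(4) = 40
S→T: (-10)(-9) − (-7)(0) = 90
T→U: (-7)(-6) − (-4)(-9) = 6
U→V: (-4)(-7) − (0)(-6) = 28
V→P: (0)(-1) − (4)(-7) = 28
Σ = 246
Area = |Σ|/2 = 123.

123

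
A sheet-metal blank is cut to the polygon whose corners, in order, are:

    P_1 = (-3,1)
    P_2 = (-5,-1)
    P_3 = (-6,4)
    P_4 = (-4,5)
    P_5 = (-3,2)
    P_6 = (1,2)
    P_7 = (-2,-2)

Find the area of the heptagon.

19.5

Σ = (8) + (-26) + (-14) + (7) + (-8) + (2) + (-8) = -39
Area = |Σ|/2 = 19.5.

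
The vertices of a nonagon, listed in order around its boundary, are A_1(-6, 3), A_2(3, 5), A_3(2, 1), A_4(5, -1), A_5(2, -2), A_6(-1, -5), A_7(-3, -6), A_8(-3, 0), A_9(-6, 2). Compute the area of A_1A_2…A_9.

56

Apply the shoelace (surveyor's) formula: 2A = Σ (x_i·y_{i+1} − x_{i+1}·y_i), indices taken mod 9.
Σ = (-39) + (-7) + (-7) + (-8) + (-12) + (-9) + (-18) + (-6) + (-6) = -112
Area = |Σ|/2 = 56.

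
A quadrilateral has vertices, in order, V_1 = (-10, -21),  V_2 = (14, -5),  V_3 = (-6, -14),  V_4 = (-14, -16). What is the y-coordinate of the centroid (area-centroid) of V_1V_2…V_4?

-826/57

Apply Gauss's area formula. First the cross-terms c_i = x_i·y_{i+1} − x_{i+1}·y_i:
  344, -226, -100, 134  ⇒  2A = 152, A = 76.
Then Σ (y_i + y_{i+1})·c_i = -6608, so ȳ = -6608 / (6·76) = -826/57.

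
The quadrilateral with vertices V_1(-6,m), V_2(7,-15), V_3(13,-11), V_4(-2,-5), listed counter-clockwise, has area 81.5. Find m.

-8

Write out the shoelace sum; only the two edges meeting at V_1 involve m:
2·Area = [((-2)·m − (-6)·(-5)) + ((-6)·(-15) − 7·m)] + 31
       = -9·m + 91 = 163
⇒ m = -8.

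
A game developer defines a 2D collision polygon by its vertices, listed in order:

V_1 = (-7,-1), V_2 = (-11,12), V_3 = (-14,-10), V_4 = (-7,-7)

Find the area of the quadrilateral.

84.5

Apply the shoelace (surveyor's) formula: 2A = Σ (x_i·y_{i+1} − x_{i+1}·y_i), indices taken mod 4.
Cross-terms: -95, 278, 28, -42  ⇒  Σ = 169
Area = |Σ|/2 = 84.5.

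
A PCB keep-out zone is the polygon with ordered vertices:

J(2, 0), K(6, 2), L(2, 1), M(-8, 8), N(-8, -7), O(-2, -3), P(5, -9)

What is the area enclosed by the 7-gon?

105.5

Σ = (4) + (2) + (24) + (120) + (10) + (33) + (18) = 211
Area = |Σ|/2 = 105.5.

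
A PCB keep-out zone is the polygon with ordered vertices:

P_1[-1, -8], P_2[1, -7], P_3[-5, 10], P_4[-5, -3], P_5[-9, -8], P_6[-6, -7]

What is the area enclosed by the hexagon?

62

Apply the shoelace (surveyor's) formula: 2A = Σ (x_i·y_{i+1} − x_{i+1}·y_i), indices taken mod 6.
Cross-terms: 15, -25, 65, 13, 15, 41  ⇒  Σ = 124
Area = |Σ|/2 = 62.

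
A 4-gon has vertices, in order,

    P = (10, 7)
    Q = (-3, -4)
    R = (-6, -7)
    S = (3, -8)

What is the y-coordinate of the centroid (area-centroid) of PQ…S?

-290/111

Apply the surveyor's formula. First the cross-terms c_i = x_i·y_{i+1} − x_{i+1}·y_i:
  -19, -3, 69, 101  ⇒  2A = 148, A = 74.
Then Σ (y_i + y_{i+1})·c_i = -1160, so ȳ = -1160 / (6·74) = -290/111.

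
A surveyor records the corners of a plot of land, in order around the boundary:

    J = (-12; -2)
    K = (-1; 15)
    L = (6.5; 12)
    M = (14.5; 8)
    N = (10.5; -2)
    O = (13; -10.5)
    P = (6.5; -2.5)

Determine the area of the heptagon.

309

Apply the shoelace (surveyor's) formula: 2A = Σ (x_i·y_{i+1} − x_{i+1}·y_i), indices taken mod 7.
J→K: (-12)(15) − (-1)(-2) = -182
K→L: (-1)(12) − (6.5)(15) = -109.5
L→M: (6.5)(8) − (14.5)(12) = -122
M→N: (14.5)(-2) − (10.5)(8) = -113
N→O: (10.5)(-10.5) − (13)(-2) = -84.25
O→P: (13)(-2.5) − (6.5)(-10.5) = 35.75
P→J: (6.5)(-2) − (-12)(-2.5) = -43
Σ = -618
Area = |Σ|/2 = 309.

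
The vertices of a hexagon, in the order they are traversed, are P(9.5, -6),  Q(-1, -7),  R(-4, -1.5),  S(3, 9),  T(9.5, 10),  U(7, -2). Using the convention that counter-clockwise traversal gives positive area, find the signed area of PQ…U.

-149

Σ = (-72.5) + (-26.5) + (-31.5) + (-55.5) + (-89) + (-23) = -298
Signed area = Σ/2 = -149 (negative ⇒ clockwise traversal).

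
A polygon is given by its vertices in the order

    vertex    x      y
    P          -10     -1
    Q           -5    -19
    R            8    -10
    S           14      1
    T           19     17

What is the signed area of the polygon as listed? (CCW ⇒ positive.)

Apply Gauss's area formula: 2A = Σ (x_i·y_{i+1} − x_{i+1}·y_i), indices taken mod 5.
Σ = (185) + (202) + (148) + (219) + (151) = 905
Signed area = Σ/2 = 452.5 (positive ⇒ counter-clockwise traversal).

452.5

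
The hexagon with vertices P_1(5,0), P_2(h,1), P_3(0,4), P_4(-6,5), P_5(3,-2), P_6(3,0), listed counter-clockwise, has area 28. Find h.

6

The doubled signed area Σ (x_i y_{i+1} − x_{i+1} y_i) is linear in h.
With h=0 it equals 32; the coefficient of h is 4 (from the two edges through P_2).
So 4·h + 32 = 2·28 = 56 ⇒ h = 6.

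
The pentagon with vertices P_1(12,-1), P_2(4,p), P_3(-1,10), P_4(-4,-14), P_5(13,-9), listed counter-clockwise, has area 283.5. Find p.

12

Write out the shoelace sum; only the two edges meeting at P_2 involve p:
2·Area = [(12·p − 4·(-1)) + (4·10 − (-1)·p)] + 367
       = 13·p + 411 = 567
⇒ p = 12.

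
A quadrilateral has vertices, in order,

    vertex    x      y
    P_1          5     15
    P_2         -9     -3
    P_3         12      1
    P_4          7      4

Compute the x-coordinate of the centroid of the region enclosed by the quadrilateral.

Apply the shoelace formula. First the cross-terms c_i = x_i·y_{i+1} − x_{i+1}·y_i:
  120, 27, 41, 85  ⇒  2A = 273, A = 136.5.
Then Σ (x_i + x_{i+1})·c_i = 1400, so x̄ = 1400 / (6·136.5) = 200/117.

200/117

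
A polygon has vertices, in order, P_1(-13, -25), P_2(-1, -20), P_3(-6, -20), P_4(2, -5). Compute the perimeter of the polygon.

60

|P_1P_2| = √((12)² + (5)²) = √169 = 13
|P_2P_3| = √((-5)² + (0)²) = √25 = 5
|P_3P_4| = √((8)² + (15)²) = √289 = 17
|P_4P_1| = √((-15)² + (-20)²) = √625 = 25
Perimeter = 13 + 5 + 17 + 25 = 60.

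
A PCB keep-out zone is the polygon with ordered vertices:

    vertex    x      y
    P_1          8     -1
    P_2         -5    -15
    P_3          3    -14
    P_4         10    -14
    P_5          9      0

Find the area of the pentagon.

102.5

Apply Gauss's area formula: 2A = Σ (x_i·y_{i+1} − x_{i+1}·y_i), indices taken mod 5.
Cross-terms: -125, 115, 98, 126, -9  ⇒  Σ = 205
Area = |Σ|/2 = 102.5.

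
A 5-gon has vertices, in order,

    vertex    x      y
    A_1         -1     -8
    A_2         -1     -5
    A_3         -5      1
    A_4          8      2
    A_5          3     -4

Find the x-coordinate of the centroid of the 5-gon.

Apply the shoelace (surveyor's) formula. First the cross-terms c_i = x_i·y_{i+1} − x_{i+1}·y_i:
  -3, -26, -18, -38, -28  ⇒  2A = -113, A = -56.5.
Then Σ (x_i + x_{i+1})·c_i = -366, so x̄ = -366 / (6·(-56.5)) = 122/113.

122/113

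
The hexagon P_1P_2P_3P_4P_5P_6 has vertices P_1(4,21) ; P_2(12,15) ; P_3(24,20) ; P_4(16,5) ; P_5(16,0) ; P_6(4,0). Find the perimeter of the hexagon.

78

|P_1P_2| = √((8)² + (-6)²) = √100 = 10
|P_2P_3| = √((12)² + (5)²) = √169 = 13
|P_3P_4| = √((-8)² + (-15)²) = √289 = 17
|P_4P_5| = √((0)² + (-5)²) = √25 = 5
|P_5P_6| = √((-12)² + (0)²) = √144 = 12
|P_6P_1| = √((0)² + (21)²) = √441 = 21
Perimeter = 10 + 13 + 17 + 5 + 12 + 21 = 78.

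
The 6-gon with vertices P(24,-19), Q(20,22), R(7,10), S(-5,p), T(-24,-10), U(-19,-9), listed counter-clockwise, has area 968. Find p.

The doubled signed area Σ (x_i y_{i+1} − x_{i+1} y_i) is linear in p.
With p=0 it equals 1657; the coefficient of p is 31 (from the two edges through S).
So 31·p + 1657 = 2·968 = 1936 ⇒ p = 9.

9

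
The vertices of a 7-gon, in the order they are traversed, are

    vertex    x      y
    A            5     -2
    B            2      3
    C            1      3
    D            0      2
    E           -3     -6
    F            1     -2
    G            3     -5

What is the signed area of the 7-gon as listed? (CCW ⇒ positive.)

31

Apply the surveyor's formula: 2A = Σ (x_i·y_{i+1} − x_{i+1}·y_i), indices taken mod 7.
Cross-terms: 19, 3, 2, 6, 12, 1, 19  ⇒  Σ = 62
Signed area = Σ/2 = 31 (positive ⇒ counter-clockwise traversal).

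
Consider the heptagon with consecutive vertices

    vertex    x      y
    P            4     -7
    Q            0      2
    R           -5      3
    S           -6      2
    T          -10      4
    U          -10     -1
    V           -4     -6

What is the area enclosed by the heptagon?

90

P→Q: (4)(2) − (0)(-7) = 8
Q→R: (0)(3) − (-5)(2) = 10
R→S: (-5)(2) − (-6)(3) = 8
S→T: (-6)(4) − (-10)(2) = -4
T→U: (-10)(-1) − (-10)(4) = 50
U→V: (-10)(-6) − (-4)(-1) = 56
V→P: (-4)(-7) − (4)(-6) = 52
Σ = 180
Area = |Σ|/2 = 90.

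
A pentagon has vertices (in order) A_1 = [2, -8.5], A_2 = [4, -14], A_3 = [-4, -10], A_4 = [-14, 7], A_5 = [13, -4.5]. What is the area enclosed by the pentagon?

Apply Gauss's area formula: 2A = Σ (x_i·y_{i+1} − x_{i+1}·y_i), indices taken mod 5.
Cross-terms: 6, -96, -168, -28, -101.5  ⇒  Σ = -387.5
Area = |Σ|/2 = 193.75.

193.75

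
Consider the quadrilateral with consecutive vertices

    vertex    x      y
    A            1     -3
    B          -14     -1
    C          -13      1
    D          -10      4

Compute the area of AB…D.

43

Apply Gauss's area formula: 2A = Σ (x_i·y_{i+1} − x_{i+1}·y_i), indices taken mod 4.
Cross-terms: -43, -27, -42, 26  ⇒  Σ = -86
Area = |Σ|/2 = 43.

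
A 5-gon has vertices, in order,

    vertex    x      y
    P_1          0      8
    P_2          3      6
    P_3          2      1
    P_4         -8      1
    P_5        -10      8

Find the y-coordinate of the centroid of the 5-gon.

Apply the surveyor's formula. First the cross-terms c_i = x_i·y_{i+1} − x_{i+1}·y_i:
  -24, -9, 10, -54, -80  ⇒  2A = -157, A = -78.5.
Then Σ (y_i + y_{i+1})·c_i = -2145, so ȳ = -2145 / (6·(-78.5)) = 715/157.

715/157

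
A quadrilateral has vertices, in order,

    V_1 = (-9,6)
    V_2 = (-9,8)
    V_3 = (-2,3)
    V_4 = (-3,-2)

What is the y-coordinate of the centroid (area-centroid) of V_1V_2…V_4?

42/13

Apply the shoelace (surveyor's) formula. First the cross-terms c_i = x_i·y_{i+1} − x_{i+1}·y_i:
  -18, -11, 13, -36  ⇒  2A = -52, A = -26.
Then Σ (y_i + y_{i+1})·c_i = -504, so ȳ = -504 / (6·(-26)) = 42/13.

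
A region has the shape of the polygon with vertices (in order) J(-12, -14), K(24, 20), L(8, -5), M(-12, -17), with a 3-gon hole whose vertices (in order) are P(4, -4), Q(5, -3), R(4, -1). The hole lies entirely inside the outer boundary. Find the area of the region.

Outer boundary:
Cross-terms: 96, -280, -196, -36  ⇒  Σ = -416
Area = |Σ|/2 = 208.
Hole:
Apply the surveyor's formula: 2A = Σ (x_i·y_{i+1} − x_{i+1}·y_i), indices taken mod 3.
Cross-terms: 8, 7, -12  ⇒  Σ = 3
Area = |Σ|/2 = 1.5.
Net area = 208 − 1.5 = 206.5.

206.5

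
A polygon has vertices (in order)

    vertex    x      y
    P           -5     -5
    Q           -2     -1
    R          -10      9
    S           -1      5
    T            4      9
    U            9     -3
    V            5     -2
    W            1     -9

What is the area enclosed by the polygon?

146

P→Q: (-5)(-1) − (-2)(-5) = -5
Q→R: (-2)(9) − (-10)(-1) = -28
R→S: (-10)(5) − (-1)(9) = -41
S→T: (-1)(9) − (4)(5) = -29
T→U: (4)(-3) − (9)(9) = -93
U→V: (9)(-2) − (5)(-3) = -3
V→W: (5)(-9) − (1)(-2) = -43
W→P: (1)(-5) − (-5)(-9) = -50
Σ = -292
Area = |Σ|/2 = 146.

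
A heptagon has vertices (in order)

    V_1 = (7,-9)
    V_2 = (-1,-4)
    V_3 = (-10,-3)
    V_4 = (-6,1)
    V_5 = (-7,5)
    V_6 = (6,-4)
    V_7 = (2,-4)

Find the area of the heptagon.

66.5

Apply the shoelace (surveyor's) formula: 2A = Σ (x_i·y_{i+1} − x_{i+1}·y_i), indices taken mod 7.
Σ = (-37) + (-37) + (-28) + (-23) + (-2) + (-16) + (10) = -133
Area = |Σ|/2 = 66.5.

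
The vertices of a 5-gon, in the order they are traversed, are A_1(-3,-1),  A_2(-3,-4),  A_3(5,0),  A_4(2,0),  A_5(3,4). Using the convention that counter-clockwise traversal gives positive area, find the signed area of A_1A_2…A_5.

A_1→A_2: (-3)(-4) − (-3)(-1) = 9
A_2→A_3: (-3)(0) − (5)(-4) = 20
A_3→A_4: (5)(0) − (2)(0) = 0
A_4→A_5: (2)(4) − (3)(0) = 8
A_5→A_1: (3)(-1) − (-3)(4) = 9
Σ = 46
Signed area = Σ/2 = 23 (positive ⇒ counter-clockwise traversal).

23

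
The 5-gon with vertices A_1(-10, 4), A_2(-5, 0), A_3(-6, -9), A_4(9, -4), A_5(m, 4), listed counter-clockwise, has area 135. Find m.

The doubled signed area Σ (x_i y_{i+1} − x_{i+1} y_i) is linear in m.
With m=0 it equals 246; the coefficient of m is 8 (from the two edges through A_5).
So 8·m + 246 = 2·135 = 270 ⇒ m = 3.

3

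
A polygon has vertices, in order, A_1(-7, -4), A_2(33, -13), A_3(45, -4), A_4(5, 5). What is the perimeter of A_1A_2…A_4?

|A_1A_2| = √((40)² + (-9)²) = √1681 = 41
|A_2A_3| = √((12)² + (9)²) = √225 = 15
|A_3A_4| = √((-40)² + (9)²) = √1681 = 41
|A_4A_1| = √((-12)² + (-9)²) = √225 = 15
Perimeter = 41 + 15 + 41 + 15 = 112.

112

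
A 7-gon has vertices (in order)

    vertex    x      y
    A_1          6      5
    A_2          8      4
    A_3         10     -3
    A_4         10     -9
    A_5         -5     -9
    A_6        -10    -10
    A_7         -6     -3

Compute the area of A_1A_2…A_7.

178.5

Σ = (-16) + (-64) + (-60) + (-135) + (-40) + (-30) + (-12) = -357
Area = |Σ|/2 = 178.5.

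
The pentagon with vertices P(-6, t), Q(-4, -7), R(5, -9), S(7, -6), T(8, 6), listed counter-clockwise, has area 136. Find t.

Write out the shoelace sum; only the two edges meeting at P involve t:
2·Area = [(8·t − (-6)·6) + ((-6)·(-7) − (-4)·t)] + 194
       = 12·t + 272 = 272
⇒ t = 0.

0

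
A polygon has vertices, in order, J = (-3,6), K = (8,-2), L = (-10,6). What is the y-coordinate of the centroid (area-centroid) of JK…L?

10/3

Apply the shoelace (surveyor's) formula. First the cross-terms c_i = x_i·y_{i+1} − x_{i+1}·y_i:
  -42, 28, -42  ⇒  2A = -56, A = -28.
Then Σ (y_i + y_{i+1})·c_i = -560, so ȳ = -560 / (6·(-28)) = 10/3.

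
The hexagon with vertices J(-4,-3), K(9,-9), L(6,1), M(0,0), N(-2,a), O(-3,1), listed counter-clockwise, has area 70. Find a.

1

The doubled signed area Σ (x_i y_{i+1} − x_{i+1} y_i) is linear in a.
With a=0 it equals 137; the coefficient of a is 3 (from the two edges through N).
So 3·a + 137 = 2·70 = 140 ⇒ a = 1.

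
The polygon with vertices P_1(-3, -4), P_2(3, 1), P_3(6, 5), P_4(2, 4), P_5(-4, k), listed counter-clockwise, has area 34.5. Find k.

1

The doubled signed area Σ (x_i y_{i+1} − x_{i+1} y_i) is linear in k.
With k=0 it equals 64; the coefficient of k is 5 (from the two edges through P_5).
So 5·k + 64 = 2·34.5 = 69 ⇒ k = 1.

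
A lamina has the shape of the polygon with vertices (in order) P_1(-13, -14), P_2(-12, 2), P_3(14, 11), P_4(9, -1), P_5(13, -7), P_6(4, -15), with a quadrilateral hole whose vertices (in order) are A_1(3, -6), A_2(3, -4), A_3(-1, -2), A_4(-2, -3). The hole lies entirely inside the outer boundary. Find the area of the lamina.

459.5

Outer boundary:
Apply the shoelace formula: 2A = Σ (x_i·y_{i+1} − x_{i+1}·y_i), indices taken mod 6.
Σ = (-194) + (-160) + (-113) + (-50) + (-167) + (-251) = -935
Area = |Σ|/2 = 467.5.
Hole:
Apply Gauss's area formula: 2A = Σ (x_i·y_{i+1} − x_{i+1}·y_i), indices taken mod 4.
Cross-terms: 6, -10, -1, 21  ⇒  Σ = 16
Area = |Σ|/2 = 8.
Net area = 467.5 − 8 = 459.5.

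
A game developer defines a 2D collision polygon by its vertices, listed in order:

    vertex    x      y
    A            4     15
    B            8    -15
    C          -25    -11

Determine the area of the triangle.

Σ = (-180) + (-463) + (-331) = -974
Area = |Σ|/2 = 487.

487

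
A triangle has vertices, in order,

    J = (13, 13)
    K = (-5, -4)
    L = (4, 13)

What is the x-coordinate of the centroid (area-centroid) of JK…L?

Apply the surveyor's formula. First the cross-terms c_i = x_i·y_{i+1} − x_{i+1}·y_i:
  13, -49, -117  ⇒  2A = -153, A = -76.5.
Then Σ (x_i + x_{i+1})·c_i = -1836, so x̄ = -1836 / (6·(-76.5)) = 4.

4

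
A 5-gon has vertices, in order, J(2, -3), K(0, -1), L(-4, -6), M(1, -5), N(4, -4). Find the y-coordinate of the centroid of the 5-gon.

-3.8125

Apply the surveyor's formula. First the cross-terms c_i = x_i·y_{i+1} − x_{i+1}·y_i:
  -2, -4, 26, 16, -4  ⇒  2A = 32, A = 16.
Then Σ (y_i + y_{i+1})·c_i = -366, so ȳ = -366 / (6·16) = -3.8125.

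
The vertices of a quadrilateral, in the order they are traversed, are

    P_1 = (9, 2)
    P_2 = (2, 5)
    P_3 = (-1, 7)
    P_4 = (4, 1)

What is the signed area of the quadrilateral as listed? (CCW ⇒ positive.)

15

Apply Gauss's area formula: 2A = Σ (x_i·y_{i+1} − x_{i+1}·y_i), indices taken mod 4.
Σ = (41) + (19) + (-29) + (-1) = 30
Signed area = Σ/2 = 15 (positive ⇒ counter-clockwise traversal).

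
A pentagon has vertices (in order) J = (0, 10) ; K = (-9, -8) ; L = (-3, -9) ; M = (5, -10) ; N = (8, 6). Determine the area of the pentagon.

Apply the shoelace formula: 2A = Σ (x_i·y_{i+1} − x_{i+1}·y_i), indices taken mod 5.
Cross-terms: 90, 57, 75, 110, 80  ⇒  Σ = 412
Area = |Σ|/2 = 206.

206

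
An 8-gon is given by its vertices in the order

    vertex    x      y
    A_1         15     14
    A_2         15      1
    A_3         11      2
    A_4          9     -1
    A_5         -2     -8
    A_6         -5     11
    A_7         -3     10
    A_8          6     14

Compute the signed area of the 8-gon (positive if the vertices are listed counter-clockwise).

-293

Σ = (-195) + (19) + (-29) + (-74) + (-62) + (-17) + (-102) + (-126) = -586
Signed area = Σ/2 = -293 (negative ⇒ clockwise traversal).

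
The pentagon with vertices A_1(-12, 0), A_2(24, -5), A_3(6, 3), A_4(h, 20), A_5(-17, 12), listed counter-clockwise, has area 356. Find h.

The doubled signed area Σ (x_i y_{i+1} − x_{i+1} y_i) is linear in h.
With h=0 it equals 766; the coefficient of h is 9 (from the two edges through A_4).
So 9·h + 766 = 2·356 = 712 ⇒ h = -6.

-6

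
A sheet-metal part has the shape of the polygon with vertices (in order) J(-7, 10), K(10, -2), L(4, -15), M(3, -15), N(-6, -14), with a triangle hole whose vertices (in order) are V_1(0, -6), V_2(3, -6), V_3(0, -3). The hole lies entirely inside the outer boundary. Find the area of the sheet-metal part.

Outer boundary:
Σ = (-86) + (-142) + (-15) + (-132) + (-158) = -533
Area = |Σ|/2 = 266.5.
Hole:
Cross-terms: 18, -9, 0  ⇒  Σ = 9
Area = |Σ|/2 = 4.5.
Net area = 266.5 − 4.5 = 262.

262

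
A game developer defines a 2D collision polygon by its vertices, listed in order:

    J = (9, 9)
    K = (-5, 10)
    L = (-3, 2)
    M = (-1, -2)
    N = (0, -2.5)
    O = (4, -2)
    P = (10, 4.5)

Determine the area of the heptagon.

Cross-terms: 135, 20, 8, 2.5, 10, 38, 49.5  ⇒  Σ = 263
Area = |Σ|/2 = 131.5.

131.5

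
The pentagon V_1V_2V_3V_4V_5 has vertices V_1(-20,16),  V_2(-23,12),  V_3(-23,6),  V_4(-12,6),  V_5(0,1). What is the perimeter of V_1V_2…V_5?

60

|V_1V_2| = √((-3)² + (-4)²) = √25 = 5
|V_2V_3| = √((0)² + (-6)²) = √36 = 6
|V_3V_4| = √((11)² + (0)²) = √121 = 11
|V_4V_5| = √((12)² + (-5)²) = √169 = 13
|V_5V_1| = √((-20)² + (15)²) = √625 = 25
Perimeter = 5 + 6 + 11 + 13 + 25 = 60.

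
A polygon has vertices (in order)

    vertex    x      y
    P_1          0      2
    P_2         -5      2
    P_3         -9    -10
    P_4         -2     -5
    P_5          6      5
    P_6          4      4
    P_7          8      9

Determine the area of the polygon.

Apply the shoelace (surveyor's) formula: 2A = Σ (x_i·y_{i+1} − x_{i+1}·y_i), indices taken mod 7.
Cross-terms: 10, 68, 25, 20, 4, 4, 16  ⇒  Σ = 147
Area = |Σ|/2 = 73.5.

73.5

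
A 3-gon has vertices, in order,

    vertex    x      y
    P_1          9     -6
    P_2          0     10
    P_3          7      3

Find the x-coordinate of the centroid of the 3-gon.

Apply the shoelace (surveyor's) formula. First the cross-terms c_i = x_i·y_{i+1} − x_{i+1}·y_i:
  90, -70, -69  ⇒  2A = -49, A = -24.5.
Then Σ (x_i + x_{i+1})·c_i = -784, so x̄ = -784 / (6·(-24.5)) = 16/3.

16/3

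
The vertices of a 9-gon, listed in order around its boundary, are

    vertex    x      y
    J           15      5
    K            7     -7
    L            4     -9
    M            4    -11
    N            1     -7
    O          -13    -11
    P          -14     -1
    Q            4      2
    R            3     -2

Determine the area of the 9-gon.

218

Apply the shoelace (surveyor's) formula: 2A = Σ (x_i·y_{i+1} − x_{i+1}·y_i), indices taken mod 9.
Cross-terms: -140, -35, -8, -17, -102, -141, -24, -14, 45  ⇒  Σ = -436
Area = |Σ|/2 = 218.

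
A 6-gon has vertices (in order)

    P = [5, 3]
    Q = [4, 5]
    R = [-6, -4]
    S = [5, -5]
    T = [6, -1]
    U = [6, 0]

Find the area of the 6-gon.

63

P→Q: (5)(5) − (4)(3) = 13
Q→R: (4)(-4) − (-6)(5) = 14
R→S: (-6)(-5) − (5)(-4) = 50
S→T: (5)(-1) − (6)(-5) = 25
T→U: (6)(0) − (6)(-1) = 6
U→P: (6)(3) − (5)(0) = 18
Σ = 126
Area = |Σ|/2 = 63.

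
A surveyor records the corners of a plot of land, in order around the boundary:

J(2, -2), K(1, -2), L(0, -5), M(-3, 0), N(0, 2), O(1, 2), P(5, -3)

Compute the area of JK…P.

23.5

Σ = (-2) + (-5) + (-15) + (-6) + (-2) + (-13) + (-4) = -47
Area = |Σ|/2 = 23.5.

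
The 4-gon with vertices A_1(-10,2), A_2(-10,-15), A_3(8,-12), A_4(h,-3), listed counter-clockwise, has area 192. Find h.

2

Write out the shoelace sum; only the two edges meeting at A_4 involve h:
2·Area = [(8·(-3) − h·(-12)) + (h·2 − (-10)·(-3))] + 410
       = 14·h + 356 = 384
⇒ h = 2.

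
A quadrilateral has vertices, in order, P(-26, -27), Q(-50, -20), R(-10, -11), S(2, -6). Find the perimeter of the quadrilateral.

114

|PQ| = √((-24)² + (7)²) = √625 = 25
|QR| = √((40)² + (9)²) = √1681 = 41
|RS| = √((12)² + (5)²) = √169 = 13
|SP| = √((-28)² + (-21)²) = √1225 = 35
Perimeter = 25 + 41 + 13 + 35 = 114.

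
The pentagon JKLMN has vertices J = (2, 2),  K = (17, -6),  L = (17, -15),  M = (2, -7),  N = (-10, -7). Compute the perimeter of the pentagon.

|JK| = √((15)² + (-8)²) = √289 = 17
|KL| = √((0)² + (-9)²) = √81 = 9
|LM| = √((-15)² + (8)²) = √289 = 17
|MN| = √((-12)² + (0)²) = √144 = 12
|NJ| = √((12)² + (9)²) = √225 = 15
Perimeter = 17 + 9 + 17 + 12 + 15 = 70.

70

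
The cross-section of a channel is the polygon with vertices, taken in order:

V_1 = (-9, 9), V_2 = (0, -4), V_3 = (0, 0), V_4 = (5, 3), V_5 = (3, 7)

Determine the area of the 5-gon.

Apply the shoelace formula: 2A = Σ (x_i·y_{i+1} − x_{i+1}·y_i), indices taken mod 5.
Σ = (36) + (0) + (0) + (26) + (90) = 152
Area = |Σ|/2 = 76.

76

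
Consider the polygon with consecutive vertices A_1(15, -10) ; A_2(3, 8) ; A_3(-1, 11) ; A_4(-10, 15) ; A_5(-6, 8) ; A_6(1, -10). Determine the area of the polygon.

Apply Gauss's area formula: 2A = Σ (x_i·y_{i+1} − x_{i+1}·y_i), indices taken mod 6.
Σ = (150) + (41) + (95) + (10) + (52) + (140) = 488
Area = |Σ|/2 = 244.

244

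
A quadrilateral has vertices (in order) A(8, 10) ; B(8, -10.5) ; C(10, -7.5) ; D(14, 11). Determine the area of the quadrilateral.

74

Apply Gauss's area formula: 2A = Σ (x_i·y_{i+1} − x_{i+1}·y_i), indices taken mod 4.
Cross-terms: -164, 45, 215, 52  ⇒  Σ = 148
Area = |Σ|/2 = 74.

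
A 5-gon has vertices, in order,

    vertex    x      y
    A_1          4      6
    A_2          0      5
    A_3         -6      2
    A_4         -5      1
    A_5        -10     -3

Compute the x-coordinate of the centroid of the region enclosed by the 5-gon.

-77/31

Apply Gauss's area formula. First the cross-terms c_i = x_i·y_{i+1} − x_{i+1}·y_i:
  20, 30, 4, 25, -48  ⇒  2A = 31, A = 15.5.
Then Σ (x_i + x_{i+1})·c_i = -231, so x̄ = -231 / (6·15.5) = -77/31.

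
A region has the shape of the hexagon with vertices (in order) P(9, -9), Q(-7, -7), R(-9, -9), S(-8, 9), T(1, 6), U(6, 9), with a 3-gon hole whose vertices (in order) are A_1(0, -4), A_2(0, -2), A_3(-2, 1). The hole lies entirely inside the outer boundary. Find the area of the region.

247

Outer boundary:
Σ = (-126) + (0) + (-153) + (-57) + (-27) + (-135) = -498
Area = |Σ|/2 = 249.
Hole:
Apply Gauss's area formula: 2A = Σ (x_i·y_{i+1} − x_{i+1}·y_i), indices taken mod 3.
Σ = (0) + (-4) + (8) = 4
Area = |Σ|/2 = 2.
Net area = 249 − 2 = 247.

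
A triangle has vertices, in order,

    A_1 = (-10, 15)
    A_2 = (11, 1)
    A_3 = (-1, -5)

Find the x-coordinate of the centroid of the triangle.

Apply the shoelace (surveyor's) formula. First the cross-terms c_i = x_i·y_{i+1} − x_{i+1}·y_i:
  -175, -54, -65  ⇒  2A = -294, A = -147.
Then Σ (x_i + x_{i+1})·c_i = 0, so x̄ = 0 / (6·(-147)) = 0.

0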